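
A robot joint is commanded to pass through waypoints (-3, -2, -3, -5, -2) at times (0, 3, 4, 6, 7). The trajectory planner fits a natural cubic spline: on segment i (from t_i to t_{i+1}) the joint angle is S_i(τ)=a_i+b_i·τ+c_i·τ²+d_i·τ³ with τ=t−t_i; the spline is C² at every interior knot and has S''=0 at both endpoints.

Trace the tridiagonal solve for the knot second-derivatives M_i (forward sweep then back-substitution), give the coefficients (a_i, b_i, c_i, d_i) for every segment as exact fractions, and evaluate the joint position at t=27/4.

  seg 0: a=-3 b=281/375 c=0 d=-52/1125
  seg 1: a=-2 b=-187/375 c=-52/125 d=-32/375
  seg 2: a=-3 b=-119/75 c=-84/125 d=181/375
  seg 3: a=-5 b=569/375 c=278/125 d=-278/375
S(27/4) = -2339/800

Δ: Δ0=1/3, Δ1=-1, Δ2=-1, Δ3=3
row 1: diag=8, rhs=-8; c'=1/8, d'=-1
row 2: denom=6−1·1/8=47/8; d'=(0−1·-1)/(47/8)=8/47
row 3: denom=6−2·16/47=250/47; d'=(24−2·8/47)/(250/47)=556/125
back: M3=556/125
back: M2=8/47−16/47·556/125=-168/125
back: M1=-1−1/8·-168/125=-104/125
M: M0=0, M1=-104/125, M2=-168/125, M3=556/125, M4=0
seg 0: a=-3, c=M0/2=0, d=(M1−M0)/(6·3)=-52/1125, b=Δ0−h0·(2M0+M1)/6=281/375
seg 1: a=-2, c=M1/2=-52/125, d=(M2−M1)/(6·1)=-32/375, b=Δ1−h1·(2M1+M2)/6=-187/375
seg 2: a=-3, c=M2/2=-84/125, d=(M3−M2)/(6·2)=181/375, b=Δ2−h2·(2M2+M3)/6=-119/75
seg 3: a=-5, c=M3/2=278/125, d=(M4−M3)/(6·1)=-278/375, b=Δ3−h3·(2M3+M4)/6=569/375
t_q=27/4 → seg 3, τ=3/4; S=-5+569/375·τ+278/125·τ²+-278/375·τ³=-2339/800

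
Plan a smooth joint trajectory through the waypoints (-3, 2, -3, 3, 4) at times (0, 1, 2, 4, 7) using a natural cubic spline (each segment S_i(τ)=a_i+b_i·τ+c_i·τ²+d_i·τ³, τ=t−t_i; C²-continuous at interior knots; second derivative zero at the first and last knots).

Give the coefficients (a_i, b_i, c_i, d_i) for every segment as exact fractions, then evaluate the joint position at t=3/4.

Δ: Δ0=5, Δ1=-5, Δ2=3, Δ3=1/3
row 1: diag=4, rhs=-60; c'=1/4, d'=-15
row 2: denom=6−1·1/4=23/4; d'=(48−1·-15)/(23/4)=252/23
row 3: denom=10−2·8/23=214/23; d'=(-16−2·252/23)/(214/23)=-436/107
back: M3=-436/107
back: M2=252/23−8/23·-436/107=1324/107
back: M1=-15−1/4·1324/107=-1936/107
M: M0=0, M1=-1936/107, M2=1324/107, M3=-436/107, M4=0
seg 0: a=-3, c=M0/2=0, d=(M1−M0)/(6·1)=-968/321, b=Δ0−h0·(2M0+M1)/6=2573/321
seg 1: a=2, c=M1/2=-968/107, d=(M2−M1)/(6·1)=1630/321, b=Δ1−h1·(2M1+M2)/6=-331/321
seg 2: a=-3, c=M2/2=662/107, d=(M3−M2)/(6·2)=-440/321, b=Δ2−h2·(2M2+M3)/6=-1249/321
seg 3: a=3, c=M3/2=-218/107, d=(M4−M3)/(6·3)=218/963, b=Δ3−h3·(2M3+M4)/6=1415/321
t_q=3/4 → seg 0, τ=3/4; S=-3+2573/321·τ+0·τ²+-968/321·τ³=1489/856

  seg 0: a=-3 b=2573/321 c=0 d=-968/321
  seg 1: a=2 b=-331/321 c=-968/107 d=1630/321
  seg 2: a=-3 b=-1249/321 c=662/107 d=-440/321
  seg 3: a=3 b=1415/321 c=-218/107 d=218/963
S(3/4) = 1489/856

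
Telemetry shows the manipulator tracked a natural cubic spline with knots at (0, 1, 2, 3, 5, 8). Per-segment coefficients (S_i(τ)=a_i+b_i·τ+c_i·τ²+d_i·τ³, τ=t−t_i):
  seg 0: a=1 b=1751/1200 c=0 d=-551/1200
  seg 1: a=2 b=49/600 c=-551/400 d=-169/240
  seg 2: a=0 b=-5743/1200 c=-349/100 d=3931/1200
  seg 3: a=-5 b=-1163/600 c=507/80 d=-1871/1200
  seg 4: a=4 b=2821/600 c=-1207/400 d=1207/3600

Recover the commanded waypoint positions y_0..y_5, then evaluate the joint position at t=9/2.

y_0=1 y_1=2 y_2=0 y_3=-5 y_4=4 y_5=0
S(9/2) = 3487/3200

y_0 = S_0(0) = a_0 = 1
y_1 = S_1(0) = a_1 = 2
y_2 = S_2(0) = a_2 = 0
y_3 = S_3(0) = a_3 = -5
y_4 = S_4(0) = a_4 = 4
y_5 = S_4(3) = 0
t_q=9/2 is in segment 3 (τ=3/2); S_3(τ)=3487/3200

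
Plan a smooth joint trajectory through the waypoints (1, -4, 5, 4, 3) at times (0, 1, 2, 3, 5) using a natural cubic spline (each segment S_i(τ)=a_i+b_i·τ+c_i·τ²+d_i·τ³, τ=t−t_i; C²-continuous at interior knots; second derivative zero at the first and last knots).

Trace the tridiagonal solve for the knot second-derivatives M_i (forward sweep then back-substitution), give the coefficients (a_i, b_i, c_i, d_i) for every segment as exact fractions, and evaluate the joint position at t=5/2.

  seg 0: a=1 b=-1625/172 c=0 d=765/172
  seg 1: a=-4 b=335/86 c=2295/172 d=-1417/172
  seg 2: a=5 b=1009/172 c=-489/43 d=775/172
  seg 3: a=4 b=-289/86 c=369/172 d=-123/344
S(5/2) = 7779/1376

Δ: Δ0=-5, Δ1=9, Δ2=-1, Δ3=-1/2
row 1: diag=4, rhs=84; c'=1/4, d'=21
row 2: denom=4−1·1/4=15/4; d'=(-60−1·21)/(15/4)=-108/5
row 3: denom=6−1·4/15=86/15; d'=(3−1·-108/5)/(86/15)=369/86
back: M3=369/86
back: M2=-108/5−4/15·369/86=-978/43
back: M1=21−1/4·-978/43=2295/86
M: M0=0, M1=2295/86, M2=-978/43, M3=369/86, M4=0
seg 0: a=1, c=M0/2=0, d=(M1−M0)/(6·1)=765/172, b=Δ0−h0·(2M0+M1)/6=-1625/172
seg 1: a=-4, c=M1/2=2295/172, d=(M2−M1)/(6·1)=-1417/172, b=Δ1−h1·(2M1+M2)/6=335/86
seg 2: a=5, c=M2/2=-489/43, d=(M3−M2)/(6·1)=775/172, b=Δ2−h2·(2M2+M3)/6=1009/172
seg 3: a=4, c=M3/2=369/172, d=(M4−M3)/(6·2)=-123/344, b=Δ3−h3·(2M3+M4)/6=-289/86
t_q=5/2 → seg 2, τ=1/2; S=5+1009/172·τ+-489/43·τ²+775/172·τ³=7779/1376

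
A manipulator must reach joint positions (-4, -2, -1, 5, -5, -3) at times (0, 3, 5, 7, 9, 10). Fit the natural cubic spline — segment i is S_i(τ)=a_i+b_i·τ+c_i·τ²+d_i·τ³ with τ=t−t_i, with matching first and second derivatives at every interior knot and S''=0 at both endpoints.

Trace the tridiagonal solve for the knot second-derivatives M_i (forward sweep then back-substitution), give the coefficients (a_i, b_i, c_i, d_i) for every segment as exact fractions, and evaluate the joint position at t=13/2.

  seg 0: a=-4 b=341/291 c=0 d=-49/873
  seg 1: a=-2 b=-100/291 c=-49/97 d=1079/2328
  seg 2: a=-1 b=1861/582 c=883/388 d=-691/582
  seg 3: a=5 b=-1133/582 c=-1881/388 d=1933/1164
  seg 4: a=-5 b=-821/582 c=1985/388 d=-1985/1164
S(13/2) = 1905/388

Δ: Δ0=2/3, Δ1=1/2, Δ2=3, Δ3=-5, Δ4=2
row 1: diag=10, rhs=-1; c'=1/5, d'=-1/10
row 2: denom=8−2·1/5=38/5; d'=(15−2·-1/10)/(38/5)=2
row 3: denom=8−2·5/19=142/19; d'=(-48−2·2)/(142/19)=-494/71
row 4: denom=6−2·19/71=388/71; d'=(42−2·-494/71)/(388/71)=1985/194
back: M4=1985/194
back: M3=-494/71−19/71·1985/194=-1881/194
back: M2=2−5/19·-1881/194=883/194
back: M1=-1/10−1/5·883/194=-98/97
M: M0=0, M1=-98/97, M2=883/194, M3=-1881/194, M4=1985/194, M5=0
seg 0: a=-4, c=M0/2=0, d=(M1−M0)/(6·3)=-49/873, b=Δ0−h0·(2M0+M1)/6=341/291
seg 1: a=-2, c=M1/2=-49/97, d=(M2−M1)/(6·2)=1079/2328, b=Δ1−h1·(2M1+M2)/6=-100/291
seg 2: a=-1, c=M2/2=883/388, d=(M3−M2)/(6·2)=-691/582, b=Δ2−h2·(2M2+M3)/6=1861/582
seg 3: a=5, c=M3/2=-1881/388, d=(M4−M3)/(6·2)=1933/1164, b=Δ3−h3·(2M3+M4)/6=-1133/582
seg 4: a=-5, c=M4/2=1985/388, d=(M5−M4)/(6·1)=-1985/1164, b=Δ4−h4·(2M4+M5)/6=-821/582
t_q=13/2 → seg 2, τ=3/2; S=-1+1861/582·τ+883/388·τ²+-691/582·τ³=1905/388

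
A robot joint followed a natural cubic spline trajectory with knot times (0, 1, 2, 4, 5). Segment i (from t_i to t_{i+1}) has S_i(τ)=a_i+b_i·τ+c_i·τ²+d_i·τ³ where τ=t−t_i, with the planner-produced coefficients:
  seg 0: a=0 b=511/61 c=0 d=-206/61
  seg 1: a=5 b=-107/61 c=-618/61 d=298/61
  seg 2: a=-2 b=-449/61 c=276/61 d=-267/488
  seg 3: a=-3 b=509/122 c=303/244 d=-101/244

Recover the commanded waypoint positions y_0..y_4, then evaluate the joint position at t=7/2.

y_0=0 y_1=5 y_2=-2 y_3=-3 y_4=2
S(7/2) = -18377/3904

y_0 = S_0(0) = a_0 = 0
y_1 = S_1(0) = a_1 = 5
y_2 = S_2(0) = a_2 = -2
y_3 = S_3(0) = a_3 = -3
y_4 = S_3(1) = 2
t_q=7/2 is in segment 2 (τ=3/2); S_2(τ)=-18377/3904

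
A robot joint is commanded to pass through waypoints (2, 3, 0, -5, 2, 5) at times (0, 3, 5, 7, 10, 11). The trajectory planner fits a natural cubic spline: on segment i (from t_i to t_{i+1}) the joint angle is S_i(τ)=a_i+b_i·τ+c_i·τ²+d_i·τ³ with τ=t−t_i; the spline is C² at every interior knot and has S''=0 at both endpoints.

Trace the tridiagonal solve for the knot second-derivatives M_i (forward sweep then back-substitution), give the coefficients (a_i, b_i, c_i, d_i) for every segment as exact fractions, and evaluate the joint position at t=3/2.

  seg 0: a=2 b=629/846 c=0 d=-347/7614
  seg 1: a=3 b=-206/423 c=-347/846 d=-163/3384
  seg 2: a=0 b=-763/282 c=-1183/1692 d=1357/3384
  seg 3: a=-5 b=-292/423 c=722/423 d=-887/3807
  seg 4: a=2 b=1379/423 c=-55/141 d=55/423
S(3/2) = 2227/752

Δ: Δ0=1/3, Δ1=-3/2, Δ2=-5/2, Δ3=7/3, Δ4=3
row 1: diag=10, rhs=-11; c'=1/5, d'=-11/10
row 2: denom=8−2·1/5=38/5; d'=(-6−2·-11/10)/(38/5)=-1/2
row 3: denom=10−2·5/19=180/19; d'=(29−2·-1/2)/(180/19)=19/6
row 4: denom=8−3·19/60=141/20; d'=(4−3·19/6)/(141/20)=-110/141
back: M4=-110/141
back: M3=19/6−19/60·-110/141=1444/423
back: M2=-1/2−5/19·1444/423=-1183/846
back: M1=-11/10−1/5·-1183/846=-347/423
M: M0=0, M1=-347/423, M2=-1183/846, M3=1444/423, M4=-110/141, M5=0
seg 0: a=2, c=M0/2=0, d=(M1−M0)/(6·3)=-347/7614, b=Δ0−h0·(2M0+M1)/6=629/846
seg 1: a=3, c=M1/2=-347/846, d=(M2−M1)/(6·2)=-163/3384, b=Δ1−h1·(2M1+M2)/6=-206/423
seg 2: a=0, c=M2/2=-1183/1692, d=(M3−M2)/(6·2)=1357/3384, b=Δ2−h2·(2M2+M3)/6=-763/282
seg 3: a=-5, c=M3/2=722/423, d=(M4−M3)/(6·3)=-887/3807, b=Δ3−h3·(2M3+M4)/6=-292/423
seg 4: a=2, c=M4/2=-55/141, d=(M5−M4)/(6·1)=55/423, b=Δ4−h4·(2M4+M5)/6=1379/423
t_q=3/2 → seg 0, τ=3/2; S=2+629/846·τ+0·τ²+-347/7614·τ³=2227/752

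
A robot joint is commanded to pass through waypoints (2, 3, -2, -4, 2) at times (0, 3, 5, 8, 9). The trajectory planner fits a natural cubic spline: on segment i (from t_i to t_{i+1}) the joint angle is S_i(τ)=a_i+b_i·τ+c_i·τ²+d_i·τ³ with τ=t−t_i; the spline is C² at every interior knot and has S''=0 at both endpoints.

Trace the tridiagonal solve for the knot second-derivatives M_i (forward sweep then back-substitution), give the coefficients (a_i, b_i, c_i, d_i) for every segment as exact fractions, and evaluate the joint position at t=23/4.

  seg 0: a=2 b=1595/1356 c=0 d=-127/1356
  seg 1: a=3 b=-917/678 c=-381/452 d=365/2712
  seg 2: a=-2 b=-1054/339 c=-4/113 d=32/113
  seg 3: a=-4 b=1466/339 c=284/113 d=-284/339
S(23/4) = -1913/452

Δ: Δ0=1/3, Δ1=-5/2, Δ2=-2/3, Δ3=6
row 1: diag=10, rhs=-17; c'=1/5, d'=-17/10
row 2: denom=10−2·1/5=48/5; d'=(11−2·-17/10)/(48/5)=3/2
row 3: denom=8−3·5/16=113/16; d'=(40−3·3/2)/(113/16)=568/113
back: M3=568/113
back: M2=3/2−5/16·568/113=-8/113
back: M1=-17/10−1/5·-8/113=-381/226
M: M0=0, M1=-381/226, M2=-8/113, M3=568/113, M4=0
seg 0: a=2, c=M0/2=0, d=(M1−M0)/(6·3)=-127/1356, b=Δ0−h0·(2M0+M1)/6=1595/1356
seg 1: a=3, c=M1/2=-381/452, d=(M2−M1)/(6·2)=365/2712, b=Δ1−h1·(2M1+M2)/6=-917/678
seg 2: a=-2, c=M2/2=-4/113, d=(M3−M2)/(6·3)=32/113, b=Δ2−h2·(2M2+M3)/6=-1054/339
seg 3: a=-4, c=M3/2=284/113, d=(M4−M3)/(6·1)=-284/339, b=Δ3−h3·(2M3+M4)/6=1466/339
t_q=23/4 → seg 2, τ=3/4; S=-2+-1054/339·τ+-4/113·τ²+32/113·τ³=-1913/452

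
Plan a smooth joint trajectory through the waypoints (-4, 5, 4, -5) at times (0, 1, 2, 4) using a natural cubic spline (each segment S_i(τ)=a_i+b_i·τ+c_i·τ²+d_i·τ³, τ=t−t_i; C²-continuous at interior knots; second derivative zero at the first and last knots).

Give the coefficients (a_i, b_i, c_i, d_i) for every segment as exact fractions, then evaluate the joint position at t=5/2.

Δ: Δ0=9, Δ1=-1, Δ2=-9/2
row 1: diag=4, rhs=-60; c'=1/4, d'=-15
row 2: denom=6−1·1/4=23/4; d'=(-21−1·-15)/(23/4)=-24/23
back: M2=-24/23
back: M1=-15−1/4·-24/23=-339/23
M: M0=0, M1=-339/23, M2=-24/23, M3=0
seg 0: a=-4, c=M0/2=0, d=(M1−M0)/(6·1)=-113/46, b=Δ0−h0·(2M0+M1)/6=527/46
seg 1: a=5, c=M1/2=-339/46, d=(M2−M1)/(6·1)=105/46, b=Δ1−h1·(2M1+M2)/6=94/23
seg 2: a=4, c=M2/2=-12/23, d=(M3−M2)/(6·2)=2/23, b=Δ2−h2·(2M2+M3)/6=-175/46
t_q=5/2 → seg 2, τ=1/2; S=4+-175/46·τ+-12/23·τ²+2/23·τ³=91/46

  seg 0: a=-4 b=527/46 c=0 d=-113/46
  seg 1: a=5 b=94/23 c=-339/46 d=105/46
  seg 2: a=4 b=-175/46 c=-12/23 d=2/23
S(5/2) = 91/46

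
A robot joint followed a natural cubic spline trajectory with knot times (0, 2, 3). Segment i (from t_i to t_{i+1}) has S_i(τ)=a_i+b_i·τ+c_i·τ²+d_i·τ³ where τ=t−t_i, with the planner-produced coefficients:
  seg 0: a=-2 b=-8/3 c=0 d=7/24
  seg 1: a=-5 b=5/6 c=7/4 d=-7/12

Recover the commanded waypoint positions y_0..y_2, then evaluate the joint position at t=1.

y_0 = S_0(0) = a_0 = -2
y_1 = S_1(0) = a_1 = -5
y_2 = S_1(1) = -3
t_q=1 is in segment 0 (τ=1); S_0(τ)=-35/8

y_0=-2 y_1=-5 y_2=-3
S(1) = -35/8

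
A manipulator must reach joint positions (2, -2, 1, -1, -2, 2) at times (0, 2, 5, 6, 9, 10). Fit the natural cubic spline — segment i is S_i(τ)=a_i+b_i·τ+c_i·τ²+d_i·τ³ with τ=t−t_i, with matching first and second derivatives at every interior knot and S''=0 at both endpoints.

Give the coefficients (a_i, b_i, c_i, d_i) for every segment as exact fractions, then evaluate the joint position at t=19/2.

Δ: Δ0=-2, Δ1=1, Δ2=-2, Δ3=-1/3, Δ4=4
row 1: diag=10, rhs=18; c'=3/10, d'=9/5
row 2: denom=8−3·3/10=71/10; d'=(-18−3·9/5)/(71/10)=-234/71
row 3: denom=8−1·10/71=558/71; d'=(10−1·-234/71)/(558/71)=472/279
row 4: denom=8−3·71/186=425/62; d'=(26−3·472/279)/(425/62)=3892/1275
back: M4=3892/1275
back: M3=472/279−71/186·3892/1275=2014/3825
back: M2=-234/71−10/71·2014/3825=-2578/765
back: M1=9/5−3/10·-2578/765=3584/1275
M: M0=0, M1=3584/1275, M2=-2578/765, M3=2014/3825, M4=3892/1275, M5=0
seg 0: a=2, c=M0/2=0, d=(M1−M0)/(6·2)=896/3825, b=Δ0−h0·(2M0+M1)/6=-11234/3825
seg 1: a=-2, c=M1/2=1792/1275, d=(M2−M1)/(6·3)=-11821/34425, b=Δ1−h1·(2M1+M2)/6=-482/3825
seg 2: a=1, c=M2/2=-1289/765, d=(M3−M2)/(6·1)=276/425, b=Δ2−h2·(2M2+M3)/6=-217/225
seg 3: a=-1, c=M3/2=1007/3825, d=(M4−M3)/(6·3)=4831/34425, b=Δ3−h3·(2M3+M4)/6=-9127/3825
seg 4: a=-2, c=M4/2=1946/1275, d=(M5−M4)/(6·1)=-1946/3825, b=Δ4−h4·(2M4+M5)/6=11408/3825
t_q=19/2 → seg 4, τ=1/2; S=-2+11408/3825·τ+1946/1275·τ²+-1946/3825·τ³=-973/5100

  seg 0: a=2 b=-11234/3825 c=0 d=896/3825
  seg 1: a=-2 b=-482/3825 c=1792/1275 d=-11821/34425
  seg 2: a=1 b=-217/225 c=-1289/765 d=276/425
  seg 3: a=-1 b=-9127/3825 c=1007/3825 d=4831/34425
  seg 4: a=-2 b=11408/3825 c=1946/1275 d=-1946/3825
S(19/2) = -973/5100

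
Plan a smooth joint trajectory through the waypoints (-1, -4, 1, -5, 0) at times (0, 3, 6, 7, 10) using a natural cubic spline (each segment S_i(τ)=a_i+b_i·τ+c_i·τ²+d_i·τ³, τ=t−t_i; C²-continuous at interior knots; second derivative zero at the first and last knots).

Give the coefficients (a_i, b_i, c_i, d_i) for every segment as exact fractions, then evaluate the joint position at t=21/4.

Δ: Δ0=-1, Δ1=5/3, Δ2=-6, Δ3=5/3
row 1: diag=12, rhs=16; c'=1/4, d'=4/3
row 2: denom=8−3·1/4=29/4; d'=(-46−3·4/3)/(29/4)=-200/29
row 3: denom=8−1·4/29=228/29; d'=(46−1·-200/29)/(228/29)=767/114
back: M3=767/114
back: M2=-200/29−4/29·767/114=-446/57
back: M1=4/3−1/4·-446/57=125/38
M: M0=0, M1=125/38, M2=-446/57, M3=767/114, M4=0
seg 0: a=-1, c=M0/2=0, d=(M1−M0)/(6·3)=125/684, b=Δ0−h0·(2M0+M1)/6=-201/76
seg 1: a=-4, c=M1/2=125/76, d=(M2−M1)/(6·3)=-1267/2052, b=Δ1−h1·(2M1+M2)/6=87/38
seg 2: a=1, c=M2/2=-223/57, d=(M3−M2)/(6·1)=553/228, b=Δ2−h2·(2M2+M3)/6=-343/76
seg 3: a=-5, c=M3/2=767/228, d=(M4−M3)/(6·3)=-767/2052, b=Δ3−h3·(2M3+M4)/6=-577/114
t_q=21/4 → seg 1, τ=9/4; S=-4+87/38·τ+125/76·τ²+-1267/2052·τ³=11891/4864

  seg 0: a=-1 b=-201/76 c=0 d=125/684
  seg 1: a=-4 b=87/38 c=125/76 d=-1267/2052
  seg 2: a=1 b=-343/76 c=-223/57 d=553/228
  seg 3: a=-5 b=-577/114 c=767/228 d=-767/2052
S(21/4) = 11891/4864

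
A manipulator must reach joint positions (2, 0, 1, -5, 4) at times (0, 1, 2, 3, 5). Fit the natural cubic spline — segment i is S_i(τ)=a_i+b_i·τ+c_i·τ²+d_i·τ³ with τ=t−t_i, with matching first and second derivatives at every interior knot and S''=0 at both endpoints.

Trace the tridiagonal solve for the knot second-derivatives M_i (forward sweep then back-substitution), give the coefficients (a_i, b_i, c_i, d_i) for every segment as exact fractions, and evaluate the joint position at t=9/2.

Δ: Δ0=-2, Δ1=1, Δ2=-6, Δ3=9/2
row 1: diag=4, rhs=18; c'=1/4, d'=9/2
row 2: denom=4−1·1/4=15/4; d'=(-42−1·9/2)/(15/4)=-62/5
row 3: denom=6−1·4/15=86/15; d'=(63−1·-62/5)/(86/15)=1131/86
back: M3=1131/86
back: M2=-62/5−4/15·1131/86=-684/43
back: M1=9/2−1/4·-684/43=729/86
M: M0=0, M1=729/86, M2=-684/43, M3=1131/86, M4=0
seg 0: a=2, c=M0/2=0, d=(M1−M0)/(6·1)=243/172, b=Δ0−h0·(2M0+M1)/6=-587/172
seg 1: a=0, c=M1/2=729/172, d=(M2−M1)/(6·1)=-699/172, b=Δ1−h1·(2M1+M2)/6=71/86
seg 2: a=1, c=M2/2=-342/43, d=(M3−M2)/(6·1)=833/172, b=Δ2−h2·(2M2+M3)/6=-497/172
seg 3: a=-5, c=M3/2=1131/172, d=(M4−M3)/(6·2)=-377/344, b=Δ3−h3·(2M3+M4)/6=-367/86
t_q=9/2 → seg 3, τ=3/2; S=-5+-367/86·τ+1131/172·τ²+-377/344·τ³=-839/2752

  seg 0: a=2 b=-587/172 c=0 d=243/172
  seg 1: a=0 b=71/86 c=729/172 d=-699/172
  seg 2: a=1 b=-497/172 c=-342/43 d=833/172
  seg 3: a=-5 b=-367/86 c=1131/172 d=-377/344
S(9/2) = -839/2752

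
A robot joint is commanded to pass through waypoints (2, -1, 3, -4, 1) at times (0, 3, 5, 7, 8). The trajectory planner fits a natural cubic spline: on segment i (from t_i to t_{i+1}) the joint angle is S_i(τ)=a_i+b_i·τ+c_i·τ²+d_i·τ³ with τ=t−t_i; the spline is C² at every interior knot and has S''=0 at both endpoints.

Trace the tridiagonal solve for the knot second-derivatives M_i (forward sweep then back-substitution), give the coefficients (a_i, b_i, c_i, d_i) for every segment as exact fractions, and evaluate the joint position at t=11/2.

  seg 0: a=2 b=-139/52 c=0 d=29/156
  seg 1: a=-1 b=61/26 c=87/52 d=-12/13
  seg 2: a=3 b=-53/26 c=-201/52 d=163/104
  seg 3: a=-4 b=17/13 c=72/13 d=-24/13
S(11/2) = 1007/832

Δ: Δ0=-1, Δ1=2, Δ2=-7/2, Δ3=5
row 1: diag=10, rhs=18; c'=1/5, d'=9/5
row 2: denom=8−2·1/5=38/5; d'=(-33−2·9/5)/(38/5)=-183/38
row 3: denom=6−2·5/19=104/19; d'=(51−2·-183/38)/(104/19)=144/13
back: M3=144/13
back: M2=-183/38−5/19·144/13=-201/26
back: M1=9/5−1/5·-201/26=87/26
M: M0=0, M1=87/26, M2=-201/26, M3=144/13, M4=0
seg 0: a=2, c=M0/2=0, d=(M1−M0)/(6·3)=29/156, b=Δ0−h0·(2M0+M1)/6=-139/52
seg 1: a=-1, c=M1/2=87/52, d=(M2−M1)/(6·2)=-12/13, b=Δ1−h1·(2M1+M2)/6=61/26
seg 2: a=3, c=M2/2=-201/52, d=(M3−M2)/(6·2)=163/104, b=Δ2−h2·(2M2+M3)/6=-53/26
seg 3: a=-4, c=M3/2=72/13, d=(M4−M3)/(6·1)=-24/13, b=Δ3−h3·(2M3+M4)/6=17/13
t_q=11/2 → seg 2, τ=1/2; S=3+-53/26·τ+-201/52·τ²+163/104·τ³=1007/832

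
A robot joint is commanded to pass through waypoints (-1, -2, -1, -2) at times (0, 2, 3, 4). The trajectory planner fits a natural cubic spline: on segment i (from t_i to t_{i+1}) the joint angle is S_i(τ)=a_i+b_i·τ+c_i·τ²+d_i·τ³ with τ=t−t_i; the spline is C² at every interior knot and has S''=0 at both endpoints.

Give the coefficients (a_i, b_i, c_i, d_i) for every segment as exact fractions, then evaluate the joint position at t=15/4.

Δ: Δ0=-1/2, Δ1=1, Δ2=-1
row 1: diag=6, rhs=9; c'=1/6, d'=3/2
row 2: denom=4−1·1/6=23/6; d'=(-12−1·3/2)/(23/6)=-81/23
back: M2=-81/23
back: M1=3/2−1/6·-81/23=48/23
M: M0=0, M1=48/23, M2=-81/23, M3=0
seg 0: a=-1, c=M0/2=0, d=(M1−M0)/(6·2)=4/23, b=Δ0−h0·(2M0+M1)/6=-55/46
seg 1: a=-2, c=M1/2=24/23, d=(M2−M1)/(6·1)=-43/46, b=Δ1−h1·(2M1+M2)/6=41/46
seg 2: a=-1, c=M2/2=-81/46, d=(M3−M2)/(6·1)=27/46, b=Δ2−h2·(2M2+M3)/6=4/23
t_q=15/4 → seg 2, τ=3/4; S=-1+4/23·τ+-81/46·τ²+27/46·τ³=-4747/2944

  seg 0: a=-1 b=-55/46 c=0 d=4/23
  seg 1: a=-2 b=41/46 c=24/23 d=-43/46
  seg 2: a=-1 b=4/23 c=-81/46 d=27/46
S(15/4) = -4747/2944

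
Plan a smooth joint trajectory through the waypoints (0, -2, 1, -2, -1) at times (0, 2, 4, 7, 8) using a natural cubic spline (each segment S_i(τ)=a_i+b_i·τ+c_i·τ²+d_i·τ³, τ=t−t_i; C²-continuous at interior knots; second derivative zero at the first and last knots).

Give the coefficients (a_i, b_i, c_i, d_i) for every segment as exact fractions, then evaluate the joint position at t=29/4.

Δ: Δ0=-1, Δ1=3/2, Δ2=-1, Δ3=1
row 1: diag=8, rhs=15; c'=1/4, d'=15/8
row 2: denom=10−2·1/4=19/2; d'=(-15−2·15/8)/(19/2)=-75/38
row 3: denom=8−3·6/19=134/19; d'=(12−3·-75/38)/(134/19)=681/268
back: M3=681/268
back: M2=-75/38−6/19·681/268=-186/67
back: M1=15/8−1/4·-186/67=1377/536
M: M0=0, M1=1377/536, M2=-186/67, M3=681/268, M4=0
seg 0: a=0, c=M0/2=0, d=(M1−M0)/(6·2)=459/2144, b=Δ0−h0·(2M0+M1)/6=-995/536
seg 1: a=-2, c=M1/2=1377/1072, d=(M2−M1)/(6·2)=-955/2144, b=Δ1−h1·(2M1+M2)/6=191/268
seg 2: a=1, c=M2/2=-93/67, d=(M3−M2)/(6·3)=475/1608, b=Δ2−h2·(2M2+M3)/6=271/536
seg 3: a=-2, c=M3/2=681/536, d=(M4−M3)/(6·1)=-227/536, b=Δ3−h3·(2M3+M4)/6=41/268
t_q=29/4 → seg 3, τ=1/4; S=-2+41/268·τ+681/536·τ²+-227/536·τ³=-64799/34304

  seg 0: a=0 b=-995/536 c=0 d=459/2144
  seg 1: a=-2 b=191/268 c=1377/1072 d=-955/2144
  seg 2: a=1 b=271/536 c=-93/67 d=475/1608
  seg 3: a=-2 b=41/268 c=681/536 d=-227/536
S(29/4) = -64799/34304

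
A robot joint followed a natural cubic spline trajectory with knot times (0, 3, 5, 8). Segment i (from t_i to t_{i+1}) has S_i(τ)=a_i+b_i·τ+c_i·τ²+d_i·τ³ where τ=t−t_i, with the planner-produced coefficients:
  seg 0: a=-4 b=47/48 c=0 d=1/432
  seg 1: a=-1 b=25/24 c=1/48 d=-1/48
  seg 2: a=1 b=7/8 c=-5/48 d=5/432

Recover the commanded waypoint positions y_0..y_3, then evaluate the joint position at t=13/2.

y_0 = S_0(0) = a_0 = -4
y_1 = S_1(0) = a_1 = -1
y_2 = S_2(0) = a_2 = 1
y_3 = S_2(3) = 3
t_q=13/2 is in segment 2 (τ=3/2); S_2(τ)=271/128

y_0=-4 y_1=-1 y_2=1 y_3=3
S(13/2) = 271/128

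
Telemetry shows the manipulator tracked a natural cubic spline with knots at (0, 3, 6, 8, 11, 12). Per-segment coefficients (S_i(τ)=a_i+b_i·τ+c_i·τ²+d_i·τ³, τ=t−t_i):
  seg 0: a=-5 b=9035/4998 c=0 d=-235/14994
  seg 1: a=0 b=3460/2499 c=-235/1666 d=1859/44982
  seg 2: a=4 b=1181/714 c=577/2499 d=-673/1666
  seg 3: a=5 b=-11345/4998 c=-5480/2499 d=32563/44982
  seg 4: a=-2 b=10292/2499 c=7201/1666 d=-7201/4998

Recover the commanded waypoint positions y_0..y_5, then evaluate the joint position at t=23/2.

y_0 = S_0(0) = a_0 = -5
y_1 = S_1(0) = a_1 = 0
y_2 = S_2(0) = a_2 = 4
y_3 = S_3(0) = a_3 = 5
y_4 = S_4(0) = a_4 = -2
y_5 = S_4(1) = 5
t_q=23/2 is in segment 4 (τ=1/2); S_4(τ)=12791/13328

y_0=-5 y_1=0 y_2=4 y_3=5 y_4=-2 y_5=5
S(23/2) = 12791/13328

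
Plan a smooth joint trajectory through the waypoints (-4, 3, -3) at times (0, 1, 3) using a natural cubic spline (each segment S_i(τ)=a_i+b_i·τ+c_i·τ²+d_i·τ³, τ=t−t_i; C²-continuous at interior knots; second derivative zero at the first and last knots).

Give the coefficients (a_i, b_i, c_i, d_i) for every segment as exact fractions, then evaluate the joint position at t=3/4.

  seg 0: a=-4 b=26/3 c=0 d=-5/3
  seg 1: a=3 b=11/3 c=-5 d=5/6
S(3/4) = 115/64

Δ: Δ0=7, Δ1=-3
row 1: diag=6, rhs=-60; c'=1/3, d'=-10
back: M1=-10
M: M0=0, M1=-10, M2=0
seg 0: a=-4, c=M0/2=0, d=(M1−M0)/(6·1)=-5/3, b=Δ0−h0·(2M0+M1)/6=26/3
seg 1: a=3, c=M1/2=-5, d=(M2−M1)/(6·2)=5/6, b=Δ1−h1·(2M1+M2)/6=11/3
t_q=3/4 → seg 0, τ=3/4; S=-4+26/3·τ+0·τ²+-5/3·τ³=115/64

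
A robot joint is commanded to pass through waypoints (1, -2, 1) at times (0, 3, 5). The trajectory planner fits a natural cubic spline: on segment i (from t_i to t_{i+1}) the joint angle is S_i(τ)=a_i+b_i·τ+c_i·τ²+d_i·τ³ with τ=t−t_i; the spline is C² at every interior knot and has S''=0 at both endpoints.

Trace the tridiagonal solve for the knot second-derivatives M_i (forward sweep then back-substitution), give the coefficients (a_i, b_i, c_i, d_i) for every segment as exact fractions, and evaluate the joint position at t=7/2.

  seg 0: a=1 b=-7/4 c=0 d=1/12
  seg 1: a=-2 b=1/2 c=3/4 d=-1/8
S(7/2) = -101/64

Δ: Δ0=-1, Δ1=3/2
row 1: diag=10, rhs=15; c'=1/5, d'=3/2
back: M1=3/2
M: M0=0, M1=3/2, M2=0
seg 0: a=1, c=M0/2=0, d=(M1−M0)/(6·3)=1/12, b=Δ0−h0·(2M0+M1)/6=-7/4
seg 1: a=-2, c=M1/2=3/4, d=(M2−M1)/(6·2)=-1/8, b=Δ1−h1·(2M1+M2)/6=1/2
t_q=7/2 → seg 1, τ=1/2; S=-2+1/2·τ+3/4·τ²+-1/8·τ³=-101/64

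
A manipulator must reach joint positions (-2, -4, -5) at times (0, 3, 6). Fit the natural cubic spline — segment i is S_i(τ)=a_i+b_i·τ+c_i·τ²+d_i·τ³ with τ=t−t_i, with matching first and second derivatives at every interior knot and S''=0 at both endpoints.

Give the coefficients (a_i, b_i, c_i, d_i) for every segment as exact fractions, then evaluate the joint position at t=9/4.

Δ: Δ0=-2/3, Δ1=-1/3
row 1: diag=12, rhs=2; c'=1/4, d'=1/6
back: M1=1/6
M: M0=0, M1=1/6, M2=0
seg 0: a=-2, c=M0/2=0, d=(M1−M0)/(6·3)=1/108, b=Δ0−h0·(2M0+M1)/6=-3/4
seg 1: a=-4, c=M1/2=1/12, d=(M2−M1)/(6·3)=-1/108, b=Δ1−h1·(2M1+M2)/6=-1/2
t_q=9/4 → seg 0, τ=9/4; S=-2+-3/4·τ+0·τ²+1/108·τ³=-917/256

  seg 0: a=-2 b=-3/4 c=0 d=1/108
  seg 1: a=-4 b=-1/2 c=1/12 d=-1/108
S(9/4) = -917/256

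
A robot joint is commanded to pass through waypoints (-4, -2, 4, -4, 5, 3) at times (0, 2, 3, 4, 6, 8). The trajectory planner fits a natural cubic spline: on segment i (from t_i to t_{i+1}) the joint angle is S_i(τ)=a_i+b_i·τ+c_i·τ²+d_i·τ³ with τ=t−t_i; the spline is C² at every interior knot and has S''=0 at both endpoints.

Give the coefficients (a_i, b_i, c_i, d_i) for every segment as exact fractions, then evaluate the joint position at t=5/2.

Δ: Δ0=1, Δ1=6, Δ2=-8, Δ3=9/2, Δ4=-1
row 1: diag=6, rhs=30; c'=1/6, d'=5
row 2: denom=4−1·1/6=23/6; d'=(-84−1·5)/(23/6)=-534/23
row 3: denom=6−1·6/23=132/23; d'=(75−1·-534/23)/(132/23)=753/44
row 4: denom=8−2·23/66=241/33; d'=(-33−2·753/44)/(241/33)=-4437/482
back: M4=-4437/482
back: M3=753/44−23/66·-4437/482=9795/482
back: M2=-534/23−6/23·9795/482=-6873/241
back: M1=5−1/6·-6873/241=4701/482
M: M0=0, M1=4701/482, M2=-6873/241, M3=9795/482, M4=-4437/482, M5=0
seg 0: a=-4, c=M0/2=0, d=(M1−M0)/(6·2)=1567/1928, b=Δ0−h0·(2M0+M1)/6=-1085/482
seg 1: a=-2, c=M1/2=4701/964, d=(M2−M1)/(6·1)=-6149/964, b=Δ1−h1·(2M1+M2)/6=1808/241
seg 2: a=4, c=M2/2=-6873/482, d=(M3−M2)/(6·1)=7847/964, b=Δ2−h2·(2M2+M3)/6=-1813/964
seg 3: a=-4, c=M3/2=9795/964, d=(M4−M3)/(6·2)=-593/241, b=Δ3−h3·(2M3+M4)/6=-1441/241
seg 4: a=5, c=M4/2=-4437/964, d=(M5−M4)/(6·2)=1479/1928, b=Δ4−h4·(2M4+M5)/6=1238/241
t_q=5/2 → seg 1, τ=1/2; S=-2+1808/241·τ+4701/964·τ²+-6149/964·τ³=16757/7712

  seg 0: a=-4 b=-1085/482 c=0 d=1567/1928
  seg 1: a=-2 b=1808/241 c=4701/964 d=-6149/964
  seg 2: a=4 b=-1813/964 c=-6873/482 d=7847/964
  seg 3: a=-4 b=-1441/241 c=9795/964 d=-593/241
  seg 4: a=5 b=1238/241 c=-4437/964 d=1479/1928
S(5/2) = 16757/7712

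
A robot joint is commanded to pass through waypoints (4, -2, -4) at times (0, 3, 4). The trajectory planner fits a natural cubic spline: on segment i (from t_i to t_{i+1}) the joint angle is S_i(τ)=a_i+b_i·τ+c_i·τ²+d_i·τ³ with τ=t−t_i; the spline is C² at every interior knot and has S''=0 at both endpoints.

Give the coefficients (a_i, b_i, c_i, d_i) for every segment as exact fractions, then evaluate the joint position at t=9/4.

  seg 0: a=4 b=-2 c=0 d=0
  seg 1: a=-2 b=-2 c=0 d=0
S(9/4) = -1/2

Δ: Δ0=-2, Δ1=-2
row 1: diag=8, rhs=0; c'=1/8, d'=0
back: M1=0
M: M0=0, M1=0, M2=0
seg 0: a=4, c=M0/2=0, d=(M1−M0)/(6·3)=0, b=Δ0−h0·(2M0+M1)/6=-2
seg 1: a=-2, c=M1/2=0, d=(M2−M1)/(6·1)=0, b=Δ1−h1·(2M1+M2)/6=-2
t_q=9/4 → seg 0, τ=9/4; S=4+-2·τ+0·τ²+0·τ³=-1/2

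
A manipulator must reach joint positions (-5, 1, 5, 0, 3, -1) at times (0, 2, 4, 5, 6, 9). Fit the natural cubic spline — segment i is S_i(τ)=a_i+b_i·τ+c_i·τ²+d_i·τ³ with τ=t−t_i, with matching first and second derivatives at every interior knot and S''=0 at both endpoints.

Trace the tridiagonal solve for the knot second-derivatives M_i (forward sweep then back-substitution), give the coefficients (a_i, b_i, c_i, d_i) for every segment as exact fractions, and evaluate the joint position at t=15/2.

Δ: Δ0=3, Δ1=2, Δ2=-5, Δ3=3, Δ4=-4/3
row 1: diag=8, rhs=-6; c'=1/4, d'=-3/4
row 2: denom=6−2·1/4=11/2; d'=(-42−2·-3/4)/(11/2)=-81/11
row 3: denom=4−1·2/11=42/11; d'=(48−1·-81/11)/(42/11)=29/2
row 4: denom=8−1·11/42=325/42; d'=(-26−1·29/2)/(325/42)=-1701/325
back: M4=-1701/325
back: M3=29/2−11/42·-1701/325=5158/325
back: M2=-81/11−2/11·5158/325=-3331/325
back: M1=-3/4−1/4·-3331/325=589/325
M: M0=0, M1=589/325, M2=-3331/325, M3=5158/325, M4=-1701/325, M5=0
seg 0: a=-5, c=M0/2=0, d=(M1−M0)/(6·2)=589/3900, b=Δ0−h0·(2M0+M1)/6=2336/975
seg 1: a=1, c=M1/2=589/650, d=(M2−M1)/(6·2)=-196/195, b=Δ1−h1·(2M1+M2)/6=4103/975
seg 2: a=5, c=M2/2=-3331/650, d=(M3−M2)/(6·1)=653/150, b=Δ2−h2·(2M2+M3)/6=-4123/975
seg 3: a=0, c=M3/2=2579/325, d=(M4−M3)/(6·1)=-6859/1950, b=Δ3−h3·(2M3+M4)/6=-553/390
seg 4: a=3, c=M4/2=-1701/650, d=(M5−M4)/(6·3)=189/650, b=Δ4−h4·(2M4+M5)/6=3803/975
t_q=15/2 → seg 4, τ=3/2; S=3+3803/975·τ+-1701/650·τ²+189/650·τ³=20509/5200

  seg 0: a=-5 b=2336/975 c=0 d=589/3900
  seg 1: a=1 b=4103/975 c=589/650 d=-196/195
  seg 2: a=5 b=-4123/975 c=-3331/650 d=653/150
  seg 3: a=0 b=-553/390 c=2579/325 d=-6859/1950
  seg 4: a=3 b=3803/975 c=-1701/650 d=189/650
S(15/2) = 20509/5200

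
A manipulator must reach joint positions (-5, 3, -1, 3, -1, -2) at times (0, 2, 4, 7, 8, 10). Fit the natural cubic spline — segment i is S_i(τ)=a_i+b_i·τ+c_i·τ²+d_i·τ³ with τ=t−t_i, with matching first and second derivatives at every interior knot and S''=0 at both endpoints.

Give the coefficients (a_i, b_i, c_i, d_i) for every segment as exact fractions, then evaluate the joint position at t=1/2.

Δ: Δ0=4, Δ1=-2, Δ2=4/3, Δ3=-4, Δ4=-1/2
row 1: diag=8, rhs=-36; c'=1/4, d'=-9/2
row 2: denom=10−2·1/4=19/2; d'=(20−2·-9/2)/(19/2)=58/19
row 3: denom=8−3·6/19=134/19; d'=(-32−3·58/19)/(134/19)=-391/67
row 4: denom=6−1·19/134=785/134; d'=(21−1·-391/67)/(785/134)=3596/785
back: M4=3596/785
back: M3=-391/67−19/134·3596/785=-5091/785
back: M2=58/19−6/19·-5091/785=4004/785
back: M1=-9/2−1/4·4004/785=-9067/1570
M: M0=0, M1=-9067/1570, M2=4004/785, M3=-5091/785, M4=3596/785, M5=0
seg 0: a=-5, c=M0/2=0, d=(M1−M0)/(6·2)=-9067/18840, b=Δ0−h0·(2M0+M1)/6=27907/4710
seg 1: a=3, c=M1/2=-9067/3140, d=(M2−M1)/(6·2)=3415/3768, b=Δ1−h1·(2M1+M2)/6=353/2355
seg 2: a=-1, c=M2/2=2002/785, d=(M3−M2)/(6·3)=-1819/2826, b=Δ2−h2·(2M2+M3)/6=-2471/4710
seg 3: a=3, c=M3/2=-5091/1570, d=(M4−M3)/(6·1)=8687/4710, b=Δ3−h3·(2M3+M4)/6=-6127/2355
seg 4: a=-1, c=M4/2=1798/785, d=(M5−M4)/(6·2)=-899/2355, b=Δ4−h4·(2M4+M5)/6=-16739/4710
t_q=1/2 → seg 0, τ=1/2; S=-5+27907/4710·τ+0·τ²+-9067/18840·τ³=-21077/10048

  seg 0: a=-5 b=27907/4710 c=0 d=-9067/18840
  seg 1: a=3 b=353/2355 c=-9067/3140 d=3415/3768
  seg 2: a=-1 b=-2471/4710 c=2002/785 d=-1819/2826
  seg 3: a=3 b=-6127/2355 c=-5091/1570 d=8687/4710
  seg 4: a=-1 b=-16739/4710 c=1798/785 d=-899/2355
S(1/2) = -21077/10048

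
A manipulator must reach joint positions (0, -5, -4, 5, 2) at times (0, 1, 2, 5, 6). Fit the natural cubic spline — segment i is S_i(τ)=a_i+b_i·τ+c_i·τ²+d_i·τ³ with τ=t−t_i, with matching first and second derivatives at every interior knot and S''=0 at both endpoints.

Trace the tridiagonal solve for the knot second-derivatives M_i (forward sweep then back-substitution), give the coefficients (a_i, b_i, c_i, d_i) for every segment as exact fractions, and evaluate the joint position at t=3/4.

Δ: Δ0=-5, Δ1=1, Δ2=3, Δ3=-3
row 1: diag=4, rhs=36; c'=1/4, d'=9
row 2: denom=8−1·1/4=31/4; d'=(12−1·9)/(31/4)=12/31
row 3: denom=8−3·12/31=212/31; d'=(-36−3·12/31)/(212/31)=-288/53
back: M3=-288/53
back: M2=12/31−12/31·-288/53=132/53
back: M1=9−1/4·132/53=444/53
M: M0=0, M1=444/53, M2=132/53, M3=-288/53, M4=0
seg 0: a=0, c=M0/2=0, d=(M1−M0)/(6·1)=74/53, b=Δ0−h0·(2M0+M1)/6=-339/53
seg 1: a=-5, c=M1/2=222/53, d=(M2−M1)/(6·1)=-52/53, b=Δ1−h1·(2M1+M2)/6=-117/53
seg 2: a=-4, c=M2/2=66/53, d=(M3−M2)/(6·3)=-70/159, b=Δ2−h2·(2M2+M3)/6=171/53
seg 3: a=5, c=M3/2=-144/53, d=(M4−M3)/(6·1)=48/53, b=Δ3−h3·(2M3+M4)/6=-63/53
t_q=3/4 → seg 0, τ=3/4; S=0+-339/53·τ+0·τ²+74/53·τ³=-7137/1696

  seg 0: a=0 b=-339/53 c=0 d=74/53
  seg 1: a=-5 b=-117/53 c=222/53 d=-52/53
  seg 2: a=-4 b=171/53 c=66/53 d=-70/159
  seg 3: a=5 b=-63/53 c=-144/53 d=48/53
S(3/4) = -7137/1696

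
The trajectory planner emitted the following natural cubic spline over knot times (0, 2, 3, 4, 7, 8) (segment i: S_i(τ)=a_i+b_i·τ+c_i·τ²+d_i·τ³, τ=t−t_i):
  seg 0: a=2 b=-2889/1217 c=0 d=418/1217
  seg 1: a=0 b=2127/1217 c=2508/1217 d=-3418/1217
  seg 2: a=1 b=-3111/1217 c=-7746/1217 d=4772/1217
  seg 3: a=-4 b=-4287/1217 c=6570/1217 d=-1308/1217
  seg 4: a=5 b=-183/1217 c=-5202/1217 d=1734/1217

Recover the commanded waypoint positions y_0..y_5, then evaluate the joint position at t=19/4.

y_0 = S_0(0) = a_0 = 2
y_1 = S_1(0) = a_1 = 0
y_2 = S_2(0) = a_2 = 1
y_3 = S_3(0) = a_3 = -4
y_4 = S_4(0) = a_4 = 5
y_5 = S_4(1) = 2
t_q=19/4 is in segment 3 (τ=3/4); S_3(τ)=-79031/19472

y_0=2 y_1=0 y_2=1 y_3=-4 y_4=5 y_5=2
S(19/4) = -79031/19472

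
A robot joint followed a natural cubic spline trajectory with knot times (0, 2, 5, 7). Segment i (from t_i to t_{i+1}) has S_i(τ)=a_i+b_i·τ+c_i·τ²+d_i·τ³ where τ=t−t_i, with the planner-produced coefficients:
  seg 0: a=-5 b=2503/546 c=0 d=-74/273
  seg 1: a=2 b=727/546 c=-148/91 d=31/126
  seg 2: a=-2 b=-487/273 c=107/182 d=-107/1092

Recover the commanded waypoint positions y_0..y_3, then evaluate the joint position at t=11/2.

y_0 = S_0(0) = a_0 = -5
y_1 = S_1(0) = a_1 = 2
y_2 = S_2(0) = a_2 = -2
y_3 = S_2(2) = -4
t_q=11/2 is in segment 2 (τ=1/2); S_2(τ)=-1147/416

y_0=-5 y_1=2 y_2=-2 y_3=-4
S(11/2) = -1147/416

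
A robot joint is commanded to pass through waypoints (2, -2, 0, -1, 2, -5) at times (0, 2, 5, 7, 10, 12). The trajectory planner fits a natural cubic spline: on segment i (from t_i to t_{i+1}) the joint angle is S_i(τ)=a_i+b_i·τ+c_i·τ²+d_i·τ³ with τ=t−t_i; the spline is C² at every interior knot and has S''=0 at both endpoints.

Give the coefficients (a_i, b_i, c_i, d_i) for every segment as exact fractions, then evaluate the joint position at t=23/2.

  seg 0: a=2 b=-7127/2627 c=0 d=1873/10508
  seg 1: a=-2 b=-1508/2627 c=5619/5254 d=-31015/141858
  seg 2: a=0 b=-317/5254 c=-7079/7881 d=289/852
  seg 3: a=-1 b=6575/15762 c=17921/15762 d=-22288/70929
  seg 4: a=2 b=-19627/15762 c=-8885/5254 d=8885/31524
S(23/2) = -228783/84064

Δ: Δ0=-2, Δ1=2/3, Δ2=-1/2, Δ3=1, Δ4=-7/2
row 1: diag=10, rhs=16; c'=3/10, d'=8/5
row 2: denom=10−3·3/10=91/10; d'=(-7−3·8/5)/(91/10)=-118/91
row 3: denom=10−2·20/91=870/91; d'=(9−2·-118/91)/(870/91)=211/174
row 4: denom=10−3·91/290=2627/290; d'=(-27−3·211/174)/(2627/290)=-8885/2627
back: M4=-8885/2627
back: M3=211/174−91/290·-8885/2627=17921/7881
back: M2=-118/91−20/91·17921/7881=-14158/7881
back: M1=8/5−3/10·-14158/7881=5619/2627
M: M0=0, M1=5619/2627, M2=-14158/7881, M3=17921/7881, M4=-8885/2627, M5=0
seg 0: a=2, c=M0/2=0, d=(M1−M0)/(6·2)=1873/10508, b=Δ0−h0·(2M0+M1)/6=-7127/2627
seg 1: a=-2, c=M1/2=5619/5254, d=(M2−M1)/(6·3)=-31015/141858, b=Δ1−h1·(2M1+M2)/6=-1508/2627
seg 2: a=0, c=M2/2=-7079/7881, d=(M3−M2)/(6·2)=289/852, b=Δ2−h2·(2M2+M3)/6=-317/5254
seg 3: a=-1, c=M3/2=17921/15762, d=(M4−M3)/(6·3)=-22288/70929, b=Δ3−h3·(2M3+M4)/6=6575/15762
seg 4: a=2, c=M4/2=-8885/5254, d=(M5−M4)/(6·2)=8885/31524, b=Δ4−h4·(2M4+M5)/6=-19627/15762
t_q=23/2 → seg 4, τ=3/2; S=2+-19627/15762·τ+-8885/5254·τ²+8885/31524·τ³=-228783/84064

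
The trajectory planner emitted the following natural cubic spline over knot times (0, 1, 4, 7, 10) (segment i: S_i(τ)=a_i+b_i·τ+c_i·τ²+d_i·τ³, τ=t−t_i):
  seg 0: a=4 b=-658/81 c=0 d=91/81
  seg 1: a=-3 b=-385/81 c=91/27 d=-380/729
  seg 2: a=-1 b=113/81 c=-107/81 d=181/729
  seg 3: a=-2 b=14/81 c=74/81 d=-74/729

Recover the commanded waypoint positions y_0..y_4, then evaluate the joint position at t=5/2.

y_0 = S_0(0) = a_0 = 4
y_1 = S_1(0) = a_1 = -3
y_2 = S_2(0) = a_2 = -1
y_3 = S_3(0) = a_3 = -2
y_4 = S_3(3) = 4
t_q=5/2 is in segment 1 (τ=3/2); S_1(τ)=-155/36

y_0=4 y_1=-3 y_2=-1 y_3=-2 y_4=4
S(5/2) = -155/36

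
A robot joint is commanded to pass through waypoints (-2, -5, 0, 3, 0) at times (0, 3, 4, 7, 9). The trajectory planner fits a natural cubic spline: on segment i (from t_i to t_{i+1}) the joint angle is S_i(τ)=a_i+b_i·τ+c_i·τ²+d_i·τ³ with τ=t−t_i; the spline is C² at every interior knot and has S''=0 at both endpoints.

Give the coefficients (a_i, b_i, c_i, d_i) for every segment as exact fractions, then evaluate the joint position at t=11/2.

  seg 0: a=-2 b=-1289/372 c=0 d=917/3348
  seg 1: a=-5 b=731/186 c=917/372 d=-173/124
  seg 2: a=0 b=1739/372 c=-160/93 d=553/3348
  seg 3: a=3 b=-221/186 c=-29/124 d=29/744
S(11/2) = 3669/992

Δ: Δ0=-1, Δ1=5, Δ2=1, Δ3=-3/2
row 1: diag=8, rhs=36; c'=1/8, d'=9/2
row 2: denom=8−1·1/8=63/8; d'=(-24−1·9/2)/(63/8)=-76/21
row 3: denom=10−3·8/21=62/7; d'=(-15−3·-76/21)/(62/7)=-29/62
back: M3=-29/62
back: M2=-76/21−8/21·-29/62=-320/93
back: M1=9/2−1/8·-320/93=917/186
M: M0=0, M1=917/186, M2=-320/93, M3=-29/62, M4=0
seg 0: a=-2, c=M0/2=0, d=(M1−M0)/(6·3)=917/3348, b=Δ0−h0·(2M0+M1)/6=-1289/372
seg 1: a=-5, c=M1/2=917/372, d=(M2−M1)/(6·1)=-173/124, b=Δ1−h1·(2M1+M2)/6=731/186
seg 2: a=0, c=M2/2=-160/93, d=(M3−M2)/(6·3)=553/3348, b=Δ2−h2·(2M2+M3)/6=1739/372
seg 3: a=3, c=M3/2=-29/124, d=(M4−M3)/(6·2)=29/744, b=Δ3−h3·(2M3+M4)/6=-221/186
t_q=11/2 → seg 2, τ=3/2; S=0+1739/372·τ+-160/93·τ²+553/3348·τ³=3669/992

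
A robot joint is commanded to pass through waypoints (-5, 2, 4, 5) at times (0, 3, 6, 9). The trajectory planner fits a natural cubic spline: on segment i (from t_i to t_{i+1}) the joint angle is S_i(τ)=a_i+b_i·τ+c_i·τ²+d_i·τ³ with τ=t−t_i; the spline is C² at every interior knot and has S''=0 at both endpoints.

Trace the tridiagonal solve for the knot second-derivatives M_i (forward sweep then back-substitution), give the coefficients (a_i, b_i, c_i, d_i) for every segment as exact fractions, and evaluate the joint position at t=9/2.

Δ: Δ0=7/3, Δ1=2/3, Δ2=1/3
row 1: diag=12, rhs=-10; c'=1/4, d'=-5/6
row 2: denom=12−3·1/4=45/4; d'=(-2−3·-5/6)/(45/4)=2/45
back: M2=2/45
back: M1=-5/6−1/4·2/45=-38/45
M: M0=0, M1=-38/45, M2=2/45, M3=0
seg 0: a=-5, c=M0/2=0, d=(M1−M0)/(6·3)=-19/405, b=Δ0−h0·(2M0+M1)/6=124/45
seg 1: a=2, c=M1/2=-19/45, d=(M2−M1)/(6·3)=4/81, b=Δ1−h1·(2M1+M2)/6=67/45
seg 2: a=4, c=M2/2=1/45, d=(M3−M2)/(6·3)=-1/405, b=Δ2−h2·(2M2+M3)/6=13/45
t_q=9/2 → seg 1, τ=3/2; S=2+67/45·τ+-19/45·τ²+4/81·τ³=69/20

  seg 0: a=-5 b=124/45 c=0 d=-19/405
  seg 1: a=2 b=67/45 c=-19/45 d=4/81
  seg 2: a=4 b=13/45 c=1/45 d=-1/405
S(9/2) = 69/20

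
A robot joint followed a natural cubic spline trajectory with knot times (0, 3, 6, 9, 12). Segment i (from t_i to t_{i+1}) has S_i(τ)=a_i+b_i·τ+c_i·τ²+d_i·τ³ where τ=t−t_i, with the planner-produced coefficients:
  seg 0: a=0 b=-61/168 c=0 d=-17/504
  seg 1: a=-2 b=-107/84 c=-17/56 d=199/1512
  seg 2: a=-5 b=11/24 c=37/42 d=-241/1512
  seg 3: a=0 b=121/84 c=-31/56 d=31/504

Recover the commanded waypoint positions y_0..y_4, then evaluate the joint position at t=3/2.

y_0=0 y_1=-2 y_2=-5 y_3=0 y_4=1
S(3/2) = -295/448

y_0 = S_0(0) = a_0 = 0
y_1 = S_1(0) = a_1 = -2
y_2 = S_2(0) = a_2 = -5
y_3 = S_3(0) = a_3 = 0
y_4 = S_3(3) = 1
t_q=3/2 is in segment 0 (τ=3/2); S_0(τ)=-295/448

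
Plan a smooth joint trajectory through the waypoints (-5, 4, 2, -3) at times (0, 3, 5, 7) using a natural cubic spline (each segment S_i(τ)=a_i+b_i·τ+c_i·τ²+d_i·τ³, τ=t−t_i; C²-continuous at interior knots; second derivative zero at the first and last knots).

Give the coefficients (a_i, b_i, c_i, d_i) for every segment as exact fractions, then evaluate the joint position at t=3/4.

  seg 0: a=-5 b=315/76 c=0 d=-29/228
  seg 1: a=4 b=27/38 c=-87/76 d=11/76
  seg 2: a=2 b=-81/38 c=-21/76 d=7/152
S(3/4) = -9461/4864

Δ: Δ0=3, Δ1=-1, Δ2=-5/2
row 1: diag=10, rhs=-24; c'=1/5, d'=-12/5
row 2: denom=8−2·1/5=38/5; d'=(-9−2·-12/5)/(38/5)=-21/38
back: M2=-21/38
back: M1=-12/5−1/5·-21/38=-87/38
M: M0=0, M1=-87/38, M2=-21/38, M3=0
seg 0: a=-5, c=M0/2=0, d=(M1−M0)/(6·3)=-29/228, b=Δ0−h0·(2M0+M1)/6=315/76
seg 1: a=4, c=M1/2=-87/76, d=(M2−M1)/(6·2)=11/76, b=Δ1−h1·(2M1+M2)/6=27/38
seg 2: a=2, c=M2/2=-21/76, d=(M3−M2)/(6·2)=7/152, b=Δ2−h2·(2M2+M3)/6=-81/38
t_q=3/4 → seg 0, τ=3/4; S=-5+315/76·τ+0·τ²+-29/228·τ³=-9461/4864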